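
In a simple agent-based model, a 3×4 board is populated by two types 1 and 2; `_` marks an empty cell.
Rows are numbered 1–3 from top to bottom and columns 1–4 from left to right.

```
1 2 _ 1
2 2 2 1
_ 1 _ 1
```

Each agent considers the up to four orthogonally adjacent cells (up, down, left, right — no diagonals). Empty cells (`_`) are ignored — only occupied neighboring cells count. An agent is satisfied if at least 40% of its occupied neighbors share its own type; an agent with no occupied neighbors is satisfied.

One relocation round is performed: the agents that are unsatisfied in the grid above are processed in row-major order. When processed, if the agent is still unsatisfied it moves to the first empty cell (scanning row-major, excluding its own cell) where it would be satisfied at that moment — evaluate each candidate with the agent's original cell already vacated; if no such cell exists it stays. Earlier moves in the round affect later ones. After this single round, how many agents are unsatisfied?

0

Initially unsatisfied (in order): (1,1), (3,2).
  (1,1) → (3,1).
  (3,2): now satisfied by earlier moves; stays.
Resulting grid:
_ 2 _ 1
2 2 2 1
1 1 _ 1
All satisfied now.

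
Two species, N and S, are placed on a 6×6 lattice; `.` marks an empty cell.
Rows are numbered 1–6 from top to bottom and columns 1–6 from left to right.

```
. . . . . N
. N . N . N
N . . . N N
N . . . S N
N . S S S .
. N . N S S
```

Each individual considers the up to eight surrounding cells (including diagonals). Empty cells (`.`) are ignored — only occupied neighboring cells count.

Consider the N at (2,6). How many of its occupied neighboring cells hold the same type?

3

Occupied neighbors of (2,6): (1,6)=N, (3,5)=N, (3,6)=N.
Same type (N): 3 of 3.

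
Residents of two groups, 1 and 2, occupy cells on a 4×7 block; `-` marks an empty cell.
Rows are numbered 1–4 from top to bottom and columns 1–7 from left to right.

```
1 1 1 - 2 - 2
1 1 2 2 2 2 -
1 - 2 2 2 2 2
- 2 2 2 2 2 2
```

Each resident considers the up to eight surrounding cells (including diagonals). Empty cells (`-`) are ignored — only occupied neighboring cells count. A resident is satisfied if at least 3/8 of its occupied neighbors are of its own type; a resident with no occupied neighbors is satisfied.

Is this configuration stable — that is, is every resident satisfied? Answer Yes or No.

Yes

Row 1: (1,1)1 3/3 satisfied · (1,2)1 4/5 satisfied · (1,3)1 2/4 satisfied · (1,5)2 3/3 satisfied · (1,7)2 1/1 satisfied
Row 2: (2,1)1 4/4 satisfied · (2,2)1 5/7 satisfied · (2,3)2 3/6 satisfied · (2,4)2 6/7 satisfied · (2,5)2 6/6 satisfied · (2,6)2 6/6 satisfied
Row 3: (3,1)1 2/3 satisfied · (3,3)2 6/7 satisfied · (3,4)2 8/8 satisfied · (3,5)2 8/8 satisfied · (3,6)2 7/7 satisfied · (3,7)2 4/4 satisfied
Row 4: (4,2)2 2/3 satisfied · (4,3)2 4/4 satisfied · (4,4)2 5/5 satisfied · (4,5)2 5/5 satisfied · (4,6)2 5/5 satisfied · (4,7)2 3/3 satisfied
All meet the threshold, so the configuration is stable.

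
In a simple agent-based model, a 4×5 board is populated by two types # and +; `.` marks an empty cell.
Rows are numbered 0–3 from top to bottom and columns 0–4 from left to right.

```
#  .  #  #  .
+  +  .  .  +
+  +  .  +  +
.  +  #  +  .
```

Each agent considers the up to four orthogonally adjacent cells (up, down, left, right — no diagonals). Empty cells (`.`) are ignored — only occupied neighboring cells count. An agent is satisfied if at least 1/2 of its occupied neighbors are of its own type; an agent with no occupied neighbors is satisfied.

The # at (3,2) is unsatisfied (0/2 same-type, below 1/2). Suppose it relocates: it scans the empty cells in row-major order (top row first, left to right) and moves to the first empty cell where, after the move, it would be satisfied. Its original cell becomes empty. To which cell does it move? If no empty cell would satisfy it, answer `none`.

(0,1)

Vacating (3,2). Empty cells in order:
  (0,1): 2/3 same-type → satisfied — stop here.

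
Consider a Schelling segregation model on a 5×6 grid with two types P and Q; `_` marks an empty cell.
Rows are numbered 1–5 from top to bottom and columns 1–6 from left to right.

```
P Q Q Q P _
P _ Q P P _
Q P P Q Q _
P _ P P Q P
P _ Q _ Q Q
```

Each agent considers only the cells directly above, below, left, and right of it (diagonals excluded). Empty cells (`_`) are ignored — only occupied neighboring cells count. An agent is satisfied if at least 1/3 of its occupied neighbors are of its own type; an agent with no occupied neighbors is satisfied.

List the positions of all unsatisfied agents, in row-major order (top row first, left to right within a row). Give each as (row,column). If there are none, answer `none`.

(2,4), (3,1), (3,4), (4,6), (5,3)

(1,1)P 1/2 ✓
(1,2)Q 1/2 ✓
(1,3)Q 3/3 ✓
(1,4)Q 1/3 ✓
(1,5)P 1/2 ✓
(2,1)P 1/2 ✓
(2,3)Q 1/3 ✓
(2,4)P 1/4 ✗
(2,5)P 2/3 ✓
(3,1)Q 0/3 ✗
(3,2)P 1/2 ✓
(3,3)P 2/4 ✓
(3,4)Q 1/4 ✗
(3,5)Q 2/3 ✓
(4,1)P 1/2 ✓
(4,3)P 2/3 ✓
(4,4)P 1/3 ✓
(4,5)Q 2/4 ✓
(4,6)P 0/2 ✗
(5,1)P 1/1 ✓
(5,3)Q 0/1 ✗
(5,5)Q 2/2 ✓
(5,6)Q 1/2 ✓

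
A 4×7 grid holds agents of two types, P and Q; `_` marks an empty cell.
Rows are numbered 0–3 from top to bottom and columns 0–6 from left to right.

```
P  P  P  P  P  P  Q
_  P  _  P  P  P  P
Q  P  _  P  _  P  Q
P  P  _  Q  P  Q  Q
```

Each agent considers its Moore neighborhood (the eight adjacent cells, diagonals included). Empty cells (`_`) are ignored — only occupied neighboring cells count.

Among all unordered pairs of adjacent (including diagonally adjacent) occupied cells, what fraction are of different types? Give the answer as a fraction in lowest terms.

Scan each occupied cell's neighbors to the right and below (and the two forward diagonals) so each pair is counted once.
Row 0: P(0,0)–P(0,1)= P(0,0)–P(1,1)= P(0,1)–P(0,2)= P(0,1)–P(1,1)= P(0,2)–P(0,3)= P(0,2)–P(1,3)= P(0,2)–P(1,1)= P(0,3)–P(0,4)= P(0,3)–P(1,3)= P(0,3)–P(1,4)= P(0,4)–P(0,5)= P(0,4)–P(1,4)= P(0,4)–P(1,5)= P(0,4)–P(1,3)= P(0,5)–Q(0,6)≠ P(0,5)–P(1,5)= P(0,5)–P(1,6)= P(0,5)–P(1,4)= Q(0,6)–P(1,6)≠ Q(0,6)–P(1,5)≠  → 3/20 unlike.
Row 1: P(1,1)–P(2,1)= P(1,1)–Q(2,0)≠ P(1,3)–P(1,4)= P(1,3)–P(2,3)= P(1,4)–P(1,5)= P(1,4)–P(2,5)= P(1,4)–P(2,3)= P(1,5)–P(1,6)= P(1,5)–P(2,5)= P(1,5)–Q(2,6)≠ P(1,6)–Q(2,6)≠ P(1,6)–P(2,5)=  → 3/12 unlike.
Row 2: Q(2,0)–P(2,1)≠ Q(2,0)–P(3,0)≠ Q(2,0)–P(3,1)≠ P(2,1)–P(3,1)= P(2,1)–P(3,0)= P(2,3)–Q(3,3)≠ P(2,3)–P(3,4)= P(2,5)–Q(2,6)≠ P(2,5)–Q(3,5)≠ P(2,5)–Q(3,6)≠ P(2,5)–P(3,4)= Q(2,6)–Q(3,6)= Q(2,6)–Q(3,5)=  → 7/13 unlike.
Row 3: P(3,0)–P(3,1)= Q(3,3)–P(3,4)≠ P(3,4)–Q(3,5)≠ Q(3,5)–Q(3,6)=  → 2/4 unlike.
Total adjacent occupied pairs: 49; unlike-type pairs: 15.
15/49 is already in lowest terms.

15/49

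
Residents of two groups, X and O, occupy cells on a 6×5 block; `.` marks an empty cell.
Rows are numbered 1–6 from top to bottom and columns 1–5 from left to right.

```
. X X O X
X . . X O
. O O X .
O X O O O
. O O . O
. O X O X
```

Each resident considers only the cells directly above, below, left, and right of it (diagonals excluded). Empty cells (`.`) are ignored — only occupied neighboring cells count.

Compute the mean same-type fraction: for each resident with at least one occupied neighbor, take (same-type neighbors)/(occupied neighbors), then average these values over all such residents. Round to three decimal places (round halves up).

Row 1: (1,2)X 1/1 · (1,3)X 1/2 · (1,4)O 0/3 · (1,5)X 0/2
Row 2: (2,1)X — no occupied neighbors · (2,4)X 1/3 · (2,5)O 0/2
Row 3: (3,2)O 1/2 · (3,3)O 2/3 · (3,4)X 1/3
Row 4: (4,1)O 0/1 · (4,2)X 0/4 · (4,3)O 3/4 · (4,4)O 2/3 · (4,5)O 2/2
Row 5: (5,2)O 2/3 · (5,3)O 2/3 · (5,5)O 1/2
Row 6: (6,2)O 1/2 · (6,3)X 0/3 · (6,4)O 0/2 · (6,5)X 0/2
Sum over 21 residents: 1/1 + 1/2 + 0/3 + 0/2 + 1/3 + 0/2 + 1/2 + 2/3 + 1/3 + 0/1 + 0/4 + 3/4 + 2/3 + 2/2 + 2/3 + 2/3 + 1/2 + 1/2 + 0/3 + 0/2 + 0/2 = 97/12; mean = 97/12 ÷ 21 = 97/252 = 0.384920… → 0.385.

0.385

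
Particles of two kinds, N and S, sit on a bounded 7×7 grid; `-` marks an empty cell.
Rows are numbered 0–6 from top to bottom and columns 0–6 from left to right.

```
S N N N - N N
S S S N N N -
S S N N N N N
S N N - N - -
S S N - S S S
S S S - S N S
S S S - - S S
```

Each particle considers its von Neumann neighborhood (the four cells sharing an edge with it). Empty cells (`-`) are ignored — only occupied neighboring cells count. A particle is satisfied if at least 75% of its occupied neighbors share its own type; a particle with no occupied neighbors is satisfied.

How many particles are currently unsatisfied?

18

Row 0: (0,0)S 1/2 unhappy · (0,1)N 1/3 unhappy · (0,2)N 2/3 unhappy · (0,3)N 2/2 ok · (0,5)N 2/2 ok · (0,6)N 1/1 ok
Row 1: (1,0)S 3/3 ok · (1,1)S 3/4 ok · (1,2)S 1/4 unhappy · (1,3)N 3/4 ok · (1,4)N 3/3 ok · (1,5)N 3/3 ok
Row 2: (2,0)S 3/3 ok · (2,1)S 2/4 unhappy · (2,2)N 2/4 unhappy · (2,3)N 3/3 ok · (2,4)N 4/4 ok · (2,5)N 3/3 ok · (2,6)N 1/1 ok
Row 3: (3,0)S 2/3 unhappy · (3,1)N 1/4 unhappy · (3,2)N 3/3 ok · (3,4)N 1/2 unhappy
Row 4: (4,0)S 3/3 ok · (4,1)S 2/4 unhappy · (4,2)N 1/3 unhappy · (4,4)S 2/3 unhappy · (4,5)S 2/3 unhappy · (4,6)S 2/2 ok
Row 5: (5,0)S 3/3 ok · (5,1)S 4/4 ok · (5,2)S 2/3 unhappy · (5,4)S 1/2 unhappy · (5,5)N 0/4 unhappy · (5,6)S 2/3 unhappy
Row 6: (6,0)S 2/2 ok · (6,1)S 3/3 ok · (6,2)S 2/2 ok · (6,5)S 1/2 unhappy · (6,6)S 2/2 ok
Unsatisfied: (0,0), (0,1), (0,2), (1,2), (2,1), (2,2), (3,0), (3,1), (3,4), (4,1), (4,2), (4,4), (4,5), (5,2), (5,4), (5,5), (5,6), (6,5) — 18 in total.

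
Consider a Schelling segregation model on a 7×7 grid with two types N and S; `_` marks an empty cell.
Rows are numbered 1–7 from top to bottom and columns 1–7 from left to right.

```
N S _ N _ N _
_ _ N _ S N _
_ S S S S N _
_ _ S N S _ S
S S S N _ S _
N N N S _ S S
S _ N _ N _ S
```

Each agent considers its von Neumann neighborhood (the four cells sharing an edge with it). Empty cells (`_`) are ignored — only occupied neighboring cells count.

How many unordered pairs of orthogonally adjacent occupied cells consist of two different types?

14

Scan each occupied cell's neighbors to the right and below so each pair is counted once.
Row 1: N(1,1)–S(1,2)≠ N(1,6)–N(2,6)=  → 1/2 unlike.
Row 2: N(2,3)–S(3,3)≠ S(2,5)–N(2,6)≠ S(2,5)–S(3,5)= N(2,6)–N(3,6)=  → 2/4 unlike.
Row 3: S(3,2)–S(3,3)= S(3,3)–S(3,4)= S(3,3)–S(4,3)= S(3,4)–S(3,5)= S(3,4)–N(4,4)≠ S(3,5)–N(3,6)≠ S(3,5)–S(4,5)=  → 2/7 unlike.
Row 4: S(4,3)–N(4,4)≠ S(4,3)–S(5,3)= N(4,4)–S(4,5)≠ N(4,4)–N(5,4)=  → 2/4 unlike.
Row 5: S(5,1)–S(5,2)= S(5,1)–N(6,1)≠ S(5,2)–S(5,3)= S(5,2)–N(6,2)≠ S(5,3)–N(5,4)≠ S(5,3)–N(6,3)≠ N(5,4)–S(6,4)≠ S(5,6)–S(6,6)=  → 5/8 unlike.
Row 6: N(6,1)–N(6,2)= N(6,1)–S(7,1)≠ N(6,2)–N(6,3)= N(6,3)–S(6,4)≠ N(6,3)–N(7,3)= S(6,6)–S(6,7)= S(6,7)–S(7,7)=  → 2/7 unlike.
Total adjacent occupied pairs: 32; unlike-type pairs: 14.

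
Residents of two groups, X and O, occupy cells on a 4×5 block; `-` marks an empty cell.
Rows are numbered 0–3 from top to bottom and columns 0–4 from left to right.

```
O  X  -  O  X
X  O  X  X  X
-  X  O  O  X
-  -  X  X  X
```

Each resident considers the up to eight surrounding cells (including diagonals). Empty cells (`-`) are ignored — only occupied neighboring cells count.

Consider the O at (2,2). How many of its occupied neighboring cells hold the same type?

Occupied neighbors of (2,2): (1,1)=O, (1,2)=X, (1,3)=X, (2,1)=X, (2,3)=O, (3,2)=X, (3,3)=X.
Same type (O): 2 of 7.

2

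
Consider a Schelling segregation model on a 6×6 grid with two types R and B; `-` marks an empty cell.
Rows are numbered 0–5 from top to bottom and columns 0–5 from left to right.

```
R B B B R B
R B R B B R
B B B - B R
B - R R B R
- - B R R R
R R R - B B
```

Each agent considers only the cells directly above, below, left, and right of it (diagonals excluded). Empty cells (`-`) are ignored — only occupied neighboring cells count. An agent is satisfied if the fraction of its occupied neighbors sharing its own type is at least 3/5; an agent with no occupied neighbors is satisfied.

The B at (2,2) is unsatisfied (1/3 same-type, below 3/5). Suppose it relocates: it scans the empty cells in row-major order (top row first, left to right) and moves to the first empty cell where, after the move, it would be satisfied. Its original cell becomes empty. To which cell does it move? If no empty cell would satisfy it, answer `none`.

Vacating (2,2). Empty cells in order:
  (2,3): 2/3 same-type → satisfied — stop here.

(2,3)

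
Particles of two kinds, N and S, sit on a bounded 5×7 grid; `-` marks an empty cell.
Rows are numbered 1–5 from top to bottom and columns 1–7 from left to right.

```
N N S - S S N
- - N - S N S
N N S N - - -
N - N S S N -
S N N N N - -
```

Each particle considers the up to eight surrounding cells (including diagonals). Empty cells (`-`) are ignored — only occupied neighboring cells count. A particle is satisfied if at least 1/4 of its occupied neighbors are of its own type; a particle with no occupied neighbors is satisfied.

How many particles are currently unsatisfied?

Row 1: (1,1)N 1/1 ✓ · (1,2)N 2/3 ✓ · (1,3)S 0/2 ✗ · (1,5)S 2/3 ✓ · (1,6)S 3/5 ✓ · (1,7)N 1/3 ✓
Row 2: (2,3)N 3/5 ✓ · (2,5)S 2/4 ✓ · (2,6)N 1/5 ✗ · (2,7)S 1/3 ✓
Row 3: (3,1)N 2/2 ✓ · (3,2)N 4/5 ✓ · (3,3)S 1/5 ✗ · (3,4)N 2/6 ✓
Row 4: (4,1)N 3/4 ✓ · (4,3)N 5/7 ✓ · (4,4)S 2/7 ✓ · (4,5)S 1/5 ✗ · (4,6)N 1/2 ✓
Row 5: (5,1)S 0/2 ✗ · (5,2)N 3/4 ✓ · (5,3)N 3/4 ✓ · (5,4)N 3/5 ✓ · (5,5)N 2/4 ✓
Unsatisfied: (1,3), (2,6), (3,3), (4,5), (5,1) — 5 in total.

5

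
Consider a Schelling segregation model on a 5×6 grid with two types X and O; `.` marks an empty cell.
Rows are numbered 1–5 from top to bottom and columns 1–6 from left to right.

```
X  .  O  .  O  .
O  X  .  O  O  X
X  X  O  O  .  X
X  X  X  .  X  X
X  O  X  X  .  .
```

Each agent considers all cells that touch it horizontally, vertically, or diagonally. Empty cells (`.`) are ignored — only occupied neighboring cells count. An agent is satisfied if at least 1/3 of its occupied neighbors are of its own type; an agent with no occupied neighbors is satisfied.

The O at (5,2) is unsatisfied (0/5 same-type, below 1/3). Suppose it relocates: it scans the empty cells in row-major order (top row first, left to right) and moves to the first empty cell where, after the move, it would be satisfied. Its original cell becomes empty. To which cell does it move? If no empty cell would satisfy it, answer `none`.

(1,2)

Vacating (5,2). Empty cells in order:
  (1,2): 2/4 same-type → satisfied — stop here.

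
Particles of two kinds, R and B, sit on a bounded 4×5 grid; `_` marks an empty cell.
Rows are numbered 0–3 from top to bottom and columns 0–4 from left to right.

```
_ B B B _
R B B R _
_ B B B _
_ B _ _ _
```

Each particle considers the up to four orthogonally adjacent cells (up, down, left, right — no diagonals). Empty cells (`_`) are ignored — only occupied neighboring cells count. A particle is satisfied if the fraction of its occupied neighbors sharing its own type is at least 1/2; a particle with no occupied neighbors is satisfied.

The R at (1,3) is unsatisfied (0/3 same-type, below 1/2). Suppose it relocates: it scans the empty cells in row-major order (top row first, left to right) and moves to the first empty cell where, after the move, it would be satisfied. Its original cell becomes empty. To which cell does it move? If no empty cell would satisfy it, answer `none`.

(0,0)

Vacating (1,3). Empty cells in order:
  (0,0): 1/2 same-type → satisfied — stop here.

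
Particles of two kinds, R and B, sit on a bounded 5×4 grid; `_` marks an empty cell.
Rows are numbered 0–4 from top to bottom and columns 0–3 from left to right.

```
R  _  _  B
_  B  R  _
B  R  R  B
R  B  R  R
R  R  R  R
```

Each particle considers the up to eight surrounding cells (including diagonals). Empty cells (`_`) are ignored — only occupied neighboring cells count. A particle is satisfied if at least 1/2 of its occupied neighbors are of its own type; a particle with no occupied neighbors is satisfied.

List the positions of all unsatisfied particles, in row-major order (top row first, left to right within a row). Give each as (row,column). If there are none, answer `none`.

(0,0), (0,3), (1,1), (1,2), (2,3), (3,1)

Row 0: (0,0)R 0/1 unhappy · (0,3)B 0/1 unhappy
Row 1: (1,1)B 1/5 unhappy · (1,2)R 2/5 unhappy
Row 2: (2,0)B 2/4 ok · (2,1)R 4/7 ok · (2,2)R 4/7 ok · (2,3)B 0/4 unhappy
Row 3: (3,0)R 3/5 ok · (3,1)B 1/8 unhappy · (3,2)R 6/8 ok · (3,3)R 4/5 ok
Row 4: (4,0)R 2/3 ok · (4,1)R 4/5 ok · (4,2)R 4/5 ok · (4,3)R 3/3 ok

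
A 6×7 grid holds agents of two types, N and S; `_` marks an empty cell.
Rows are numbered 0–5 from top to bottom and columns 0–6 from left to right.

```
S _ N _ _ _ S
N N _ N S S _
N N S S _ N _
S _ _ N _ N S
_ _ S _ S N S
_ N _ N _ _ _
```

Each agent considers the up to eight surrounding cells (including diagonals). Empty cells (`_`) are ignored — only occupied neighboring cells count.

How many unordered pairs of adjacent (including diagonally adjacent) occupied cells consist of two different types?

25

Scan each occupied cell's neighbors to the right and below (and the two forward diagonals) so each pair is counted once.
From row 0: 2 unlike of 5 pairs (running 2/5).
From row 1: 6 unlike of 13 pairs (running 8/18).
From row 2: 6 unlike of 9 pairs (running 14/27).
From row 3: 6 unlike of 8 pairs (running 20/35).
From row 4: 5 unlike of 5 pairs (running 25/40).
Total adjacent occupied pairs: 40; unlike-type pairs: 25.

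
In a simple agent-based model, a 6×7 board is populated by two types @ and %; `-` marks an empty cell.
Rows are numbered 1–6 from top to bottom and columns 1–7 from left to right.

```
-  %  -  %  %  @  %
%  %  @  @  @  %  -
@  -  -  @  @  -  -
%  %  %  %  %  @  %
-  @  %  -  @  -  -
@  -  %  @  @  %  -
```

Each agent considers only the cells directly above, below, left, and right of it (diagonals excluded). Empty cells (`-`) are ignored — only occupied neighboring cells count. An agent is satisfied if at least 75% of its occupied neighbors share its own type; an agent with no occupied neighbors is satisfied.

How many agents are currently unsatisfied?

Row 1: (1,2)% 1/1 ✓ · (1,4)% 1/2 ✗ · (1,5)% 1/3 ✗ · (1,6)@ 0/3 ✗ · (1,7)% 0/1 ✗
Row 2: (2,1)% 1/2 ✗ · (2,2)% 2/3 ✗ · (2,3)@ 1/2 ✗ · (2,4)@ 3/4 ✓ · (2,5)@ 2/4 ✗ · (2,6)% 0/2 ✗
Row 3: (3,1)@ 0/2 ✗ · (3,4)@ 2/3 ✗ · (3,5)@ 2/3 ✗
Row 4: (4,1)% 1/2 ✗ · (4,2)% 2/3 ✗ · (4,3)% 3/3 ✓ · (4,4)% 2/3 ✗ · (4,5)% 1/4 ✗ · (4,6)@ 0/2 ✗ · (4,7)% 0/1 ✗
Row 5: (5,2)@ 0/2 ✗ · (5,3)% 2/3 ✗ · (5,5)@ 1/2 ✗
Row 6: (6,1)@ 0/0 ✓ · (6,3)% 1/2 ✗ · (6,4)@ 1/2 ✗ · (6,5)@ 2/3 ✗ · (6,6)% 0/1 ✗
Unsatisfied: (1,4), (1,5), (1,6), (1,7), (2,1), (2,2), (2,3), (2,5), (2,6), (3,1), (3,4), (3,5), (4,1), (4,2), (4,4), (4,5), (4,6), (4,7), (5,2), (5,3), (5,5), (6,3), (6,4), (6,5), (6,6) — 25 in total.

25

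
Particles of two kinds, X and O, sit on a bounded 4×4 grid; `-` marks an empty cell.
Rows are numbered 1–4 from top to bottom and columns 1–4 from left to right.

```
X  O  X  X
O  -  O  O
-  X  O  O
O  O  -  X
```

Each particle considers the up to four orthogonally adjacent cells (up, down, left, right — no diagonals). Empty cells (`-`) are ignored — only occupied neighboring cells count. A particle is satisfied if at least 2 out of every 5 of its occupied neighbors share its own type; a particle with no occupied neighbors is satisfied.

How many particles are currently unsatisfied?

6

(1,1)X 0/2 ✗
(1,2)O 0/2 ✗
(1,3)X 1/3 ✗
(1,4)X 1/2 ✓
(2,1)O 0/1 ✗
(2,3)O 2/3 ✓
(2,4)O 2/3 ✓
(3,2)X 0/2 ✗
(3,3)O 2/3 ✓
(3,4)O 2/3 ✓
(4,1)O 1/1 ✓
(4,2)O 1/2 ✓
(4,4)X 0/1 ✗
Unsatisfied: (1,1), (1,2), (1,3), (2,1), (3,2), (4,4) — 6 in total.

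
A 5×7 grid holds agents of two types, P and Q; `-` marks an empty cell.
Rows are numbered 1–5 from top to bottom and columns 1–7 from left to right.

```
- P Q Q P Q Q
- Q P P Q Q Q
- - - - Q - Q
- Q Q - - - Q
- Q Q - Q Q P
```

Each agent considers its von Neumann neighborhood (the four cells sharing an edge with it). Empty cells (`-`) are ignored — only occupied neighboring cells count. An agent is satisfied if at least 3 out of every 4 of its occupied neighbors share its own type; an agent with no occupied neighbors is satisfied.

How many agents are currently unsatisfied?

12

(1,2)P 0/2 unhappy
(1,3)Q 1/3 unhappy
(1,4)Q 1/3 unhappy
(1,5)P 0/3 unhappy
(1,6)Q 2/3 unhappy
(1,7)Q 2/2 ok
(2,2)Q 0/2 unhappy
(2,3)P 1/3 unhappy
(2,4)P 1/3 unhappy
(2,5)Q 2/4 unhappy
(2,6)Q 3/3 ok
(2,7)Q 3/3 ok
(3,5)Q 1/1 ok
(3,7)Q 2/2 ok
(4,2)Q 2/2 ok
(4,3)Q 2/2 ok
(4,7)Q 1/2 unhappy
(5,2)Q 2/2 ok
(5,3)Q 2/2 ok
(5,5)Q 1/1 ok
(5,6)Q 1/2 unhappy
(5,7)P 0/2 unhappy
Unsatisfied: (1,2), (1,3), (1,4), (1,5), (1,6), (2,2), (2,3), (2,4), (2,5), (4,7), (5,6), (5,7) — 12 in total.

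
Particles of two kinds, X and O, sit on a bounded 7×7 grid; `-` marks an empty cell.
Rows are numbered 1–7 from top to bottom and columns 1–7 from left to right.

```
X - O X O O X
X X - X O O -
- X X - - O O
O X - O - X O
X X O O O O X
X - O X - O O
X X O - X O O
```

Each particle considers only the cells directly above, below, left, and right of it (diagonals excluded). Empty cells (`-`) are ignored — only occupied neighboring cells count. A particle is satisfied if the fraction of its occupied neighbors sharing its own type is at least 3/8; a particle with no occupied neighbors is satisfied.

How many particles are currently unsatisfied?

(1,1)X 1/1 satisfied
(1,3)O 0/1 not
(1,4)X 1/3 not
(1,5)O 2/3 satisfied
(1,6)O 2/3 satisfied
(1,7)X 0/1 not
(2,1)X 2/2 satisfied
(2,2)X 2/2 satisfied
(2,4)X 1/2 satisfied
(2,5)O 2/3 satisfied
(2,6)O 3/3 satisfied
(3,2)X 3/3 satisfied
(3,3)X 1/1 satisfied
(3,6)O 2/3 satisfied
(3,7)O 2/2 satisfied
(4,1)O 0/2 not
(4,2)X 2/3 satisfied
(4,4)O 1/1 satisfied
(4,6)X 0/3 not
(4,7)O 1/3 not
(5,1)X 2/3 satisfied
(5,2)X 2/3 satisfied
(5,3)O 2/3 satisfied
(5,4)O 3/4 satisfied
(5,5)O 2/2 satisfied
(5,6)O 2/4 satisfied
(5,7)X 0/3 not
(6,1)X 2/2 satisfied
(6,3)O 2/3 satisfied
(6,4)X 0/2 not
(6,6)O 3/3 satisfied
(6,7)O 2/3 satisfied
(7,1)X 2/2 satisfied
(7,2)X 1/2 satisfied
(7,3)O 1/2 satisfied
(7,5)X 0/1 not
(7,6)O 2/3 satisfied
(7,7)O 2/2 satisfied
Unsatisfied: (1,3), (1,4), (1,7), (4,1), (4,6), (4,7), (5,7), (6,4), (7,5) — 9 in total.

9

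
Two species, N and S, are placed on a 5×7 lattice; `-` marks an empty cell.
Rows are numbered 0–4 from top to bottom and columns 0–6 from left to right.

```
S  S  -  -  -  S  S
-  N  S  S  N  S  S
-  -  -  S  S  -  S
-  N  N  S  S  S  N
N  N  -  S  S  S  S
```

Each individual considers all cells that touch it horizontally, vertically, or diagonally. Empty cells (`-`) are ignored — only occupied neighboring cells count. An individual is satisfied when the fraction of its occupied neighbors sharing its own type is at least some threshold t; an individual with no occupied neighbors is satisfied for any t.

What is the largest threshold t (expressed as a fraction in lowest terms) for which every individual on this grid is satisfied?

0/1

(0,0)S 1/2
(0,1)S 2/3
(0,5)S 3/4
(0,6)S 3/3
(1,1)N 0/3
(1,2)S 3/4
(1,3)S 3/4
(1,4)N 0/5
(1,5)S 5/6
(1,6)S 4/4
(2,3)S 5/7
(2,4)S 6/7
(2,6)S 3/4
(3,1)N 3/3
(3,2)N 2/5
(3,3)S 5/6
(3,4)S 7/7
(3,5)S 6/7
(3,6)N 0/4
(4,0)N 2/2
(4,1)N 3/3
(4,3)S 3/4
(4,4)S 5/5
(4,5)S 4/5
(4,6)S 2/3
The smallest same-type fraction is 0/3 at (1,1), which reduces to 0/1. Any threshold above that leaves this individual unsatisfied.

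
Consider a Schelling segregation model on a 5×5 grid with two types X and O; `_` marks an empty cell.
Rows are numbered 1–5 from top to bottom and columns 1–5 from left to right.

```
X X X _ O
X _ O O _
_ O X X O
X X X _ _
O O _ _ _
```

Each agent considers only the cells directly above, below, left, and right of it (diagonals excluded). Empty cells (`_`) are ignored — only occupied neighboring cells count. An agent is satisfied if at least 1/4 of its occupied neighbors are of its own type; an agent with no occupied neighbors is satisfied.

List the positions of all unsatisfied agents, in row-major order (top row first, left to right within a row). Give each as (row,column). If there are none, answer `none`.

(3,2), (3,5)

(1,1)X 2/2 ok
(1,2)X 2/2 ok
(1,3)X 1/2 ok
(1,5)O 0/0 ok
(2,1)X 1/1 ok
(2,3)O 1/3 ok
(2,4)O 1/2 ok
(3,2)O 0/2 unhappy
(3,3)X 2/4 ok
(3,4)X 1/3 ok
(3,5)O 0/1 unhappy
(4,1)X 1/2 ok
(4,2)X 2/4 ok
(4,3)X 2/2 ok
(5,1)O 1/2 ok
(5,2)O 1/2 ok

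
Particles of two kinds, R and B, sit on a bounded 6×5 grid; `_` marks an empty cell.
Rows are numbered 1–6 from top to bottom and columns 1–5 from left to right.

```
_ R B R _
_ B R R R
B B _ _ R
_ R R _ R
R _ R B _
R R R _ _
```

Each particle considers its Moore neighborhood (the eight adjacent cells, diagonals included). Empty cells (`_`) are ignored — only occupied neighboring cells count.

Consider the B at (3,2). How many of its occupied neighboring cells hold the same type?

2

Occupied neighbors of (3,2): (2,2)=B, (2,3)=R, (3,1)=B, (4,2)=R, (4,3)=R.
Same type (B): 2 of 5.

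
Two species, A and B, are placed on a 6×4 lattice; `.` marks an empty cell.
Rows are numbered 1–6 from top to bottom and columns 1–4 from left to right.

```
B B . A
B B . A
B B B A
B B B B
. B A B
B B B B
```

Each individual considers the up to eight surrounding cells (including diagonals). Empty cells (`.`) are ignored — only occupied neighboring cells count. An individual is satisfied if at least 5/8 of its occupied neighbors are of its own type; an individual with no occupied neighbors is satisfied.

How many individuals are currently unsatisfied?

(1,1)B 3/3 satisfied
(1,2)B 3/3 satisfied
(1,4)A 1/1 satisfied
(2,1)B 5/5 satisfied
(2,2)B 6/6 satisfied
(2,4)A 2/3 satisfied
(3,1)B 5/5 satisfied
(3,2)B 7/7 satisfied
(3,3)B 5/7 satisfied
(3,4)A 1/4 not
(4,1)B 4/4 satisfied
(4,2)B 6/7 satisfied
(4,3)B 6/8 satisfied
(4,4)B 3/5 not
(5,2)B 6/7 satisfied
(5,3)A 0/8 not
(5,4)B 4/5 satisfied
(6,1)B 2/2 satisfied
(6,2)B 3/4 satisfied
(6,3)B 4/5 satisfied
(6,4)B 2/3 satisfied
Unsatisfied: (3,4), (4,4), (5,3) — 3 in total.

3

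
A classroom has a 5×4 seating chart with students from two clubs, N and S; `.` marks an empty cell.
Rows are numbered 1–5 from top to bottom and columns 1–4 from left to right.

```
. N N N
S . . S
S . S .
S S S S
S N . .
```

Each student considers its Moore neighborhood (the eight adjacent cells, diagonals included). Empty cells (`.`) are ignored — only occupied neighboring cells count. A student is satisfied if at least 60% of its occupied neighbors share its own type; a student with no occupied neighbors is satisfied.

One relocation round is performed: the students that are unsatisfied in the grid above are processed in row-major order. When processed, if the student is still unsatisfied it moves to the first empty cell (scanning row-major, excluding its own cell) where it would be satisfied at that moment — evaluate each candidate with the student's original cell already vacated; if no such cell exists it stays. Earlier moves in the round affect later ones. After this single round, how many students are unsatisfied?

0

Initially unsatisfied (in order): (1,2), (1,4), (2,1), (2,4), (5,2).
  (1,2): no empty cell satisfies it; stays.
  (1,4): no empty cell satisfies it; stays.
  (2,1) → (3,2).
  (2,4) → (2,1).
  (5,2) → (2,3).
Resulting grid:
. N N N
S . N .
S S S .
S S S S
S . . .
All satisfied now.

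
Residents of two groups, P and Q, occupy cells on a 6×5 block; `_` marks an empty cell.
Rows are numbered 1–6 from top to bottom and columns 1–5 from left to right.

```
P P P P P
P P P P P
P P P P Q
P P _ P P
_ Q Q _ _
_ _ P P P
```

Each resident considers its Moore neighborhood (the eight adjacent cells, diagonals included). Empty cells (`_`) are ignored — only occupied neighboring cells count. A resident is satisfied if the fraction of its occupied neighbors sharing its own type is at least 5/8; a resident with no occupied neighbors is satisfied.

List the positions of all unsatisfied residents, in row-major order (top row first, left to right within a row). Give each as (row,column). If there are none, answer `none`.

(3,5), (4,4), (5,2), (5,3), (6,3)

(1,1)P 3/3 ok
(1,2)P 5/5 ok
(1,3)P 5/5 ok
(1,4)P 5/5 ok
(1,5)P 3/3 ok
(2,1)P 5/5 ok
(2,2)P 8/8 ok
(2,3)P 8/8 ok
(2,4)P 7/8 ok
(2,5)P 4/5 ok
(3,1)P 5/5 ok
(3,2)P 7/7 ok
(3,3)P 7/7 ok
(3,4)P 6/7 ok
(3,5)Q 0/5 unhappy
(4,1)P 3/4 ok
(4,2)P 4/6 ok
(4,4)P 3/5 unhappy
(4,5)P 2/3 ok
(5,2)Q 1/4 unhappy
(5,3)Q 1/5 unhappy
(6,3)P 1/3 unhappy
(6,4)P 2/3 ok
(6,5)P 1/1 ok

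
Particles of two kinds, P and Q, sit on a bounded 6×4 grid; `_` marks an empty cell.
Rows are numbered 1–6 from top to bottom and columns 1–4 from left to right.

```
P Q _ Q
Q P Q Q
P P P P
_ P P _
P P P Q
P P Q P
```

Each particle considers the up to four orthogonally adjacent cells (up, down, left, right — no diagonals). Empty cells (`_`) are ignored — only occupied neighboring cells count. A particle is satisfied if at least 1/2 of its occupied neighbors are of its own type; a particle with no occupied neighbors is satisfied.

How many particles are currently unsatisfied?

(1,1)P 0/2 unhappy
(1,2)Q 0/2 unhappy
(1,4)Q 1/1 ok
(2,1)Q 0/3 unhappy
(2,2)P 1/4 unhappy
(2,3)Q 1/3 unhappy
(2,4)Q 2/3 ok
(3,1)P 1/2 ok
(3,2)P 4/4 ok
(3,3)P 3/4 ok
(3,4)P 1/2 ok
(4,2)P 3/3 ok
(4,3)P 3/3 ok
(5,1)P 2/2 ok
(5,2)P 4/4 ok
(5,3)P 2/4 ok
(5,4)Q 0/2 unhappy
(6,1)P 2/2 ok
(6,2)P 2/3 ok
(6,3)Q 0/3 unhappy
(6,4)P 0/2 unhappy
Unsatisfied: (1,1), (1,2), (2,1), (2,2), (2,3), (5,4), (6,3), (6,4) — 8 in total.

8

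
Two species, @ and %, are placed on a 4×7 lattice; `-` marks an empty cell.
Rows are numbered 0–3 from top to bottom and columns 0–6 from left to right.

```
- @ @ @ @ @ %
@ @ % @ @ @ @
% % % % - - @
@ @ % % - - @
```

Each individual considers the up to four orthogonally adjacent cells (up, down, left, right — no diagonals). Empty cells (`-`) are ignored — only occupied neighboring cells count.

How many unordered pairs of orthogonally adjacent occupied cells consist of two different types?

11

Scan each occupied cell's neighbors to the right and below so each pair is counted once.
From row 0: 3 unlike of 11 pairs (running 3/11).
From row 1: 5 unlike of 11 pairs (running 8/22).
From row 2: 2 unlike of 8 pairs (running 10/30).
From row 3: 1 unlike of 3 pairs (running 11/33).
Total adjacent occupied pairs: 33; unlike-type pairs: 11.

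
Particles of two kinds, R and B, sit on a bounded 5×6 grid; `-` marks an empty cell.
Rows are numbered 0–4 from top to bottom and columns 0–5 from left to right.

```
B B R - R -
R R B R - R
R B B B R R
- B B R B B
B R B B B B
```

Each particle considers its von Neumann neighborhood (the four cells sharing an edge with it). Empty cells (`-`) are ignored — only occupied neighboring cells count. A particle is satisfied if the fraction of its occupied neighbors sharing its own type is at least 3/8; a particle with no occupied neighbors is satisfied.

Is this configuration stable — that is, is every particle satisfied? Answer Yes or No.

No

(0,0)B 1/2 ok
(0,1)B 1/3 unhappy
(0,2)R 0/2 unhappy
(0,4)R 0/0 ok
(1,0)R 2/3 ok
(1,1)R 1/4 unhappy
(1,2)B 1/4 unhappy
(1,3)R 0/2 unhappy
(1,5)R 1/1 ok
(2,0)R 1/2 ok
(2,1)B 2/4 ok
(2,2)B 4/4 ok
(2,3)B 1/4 unhappy
(2,4)R 1/3 unhappy
(2,5)R 2/3 ok
(3,1)B 2/3 ok
(3,2)B 3/4 ok
(3,3)R 0/4 unhappy
(3,4)B 2/4 ok
(3,5)B 2/3 ok
(4,0)B 0/1 unhappy
(4,1)R 0/3 unhappy
(4,2)B 2/3 ok
(4,3)B 2/3 ok
(4,4)B 3/3 ok
(4,5)B 2/2 ok
For instance (0,1) has only 1/3 same-type neighbors, below 3/8.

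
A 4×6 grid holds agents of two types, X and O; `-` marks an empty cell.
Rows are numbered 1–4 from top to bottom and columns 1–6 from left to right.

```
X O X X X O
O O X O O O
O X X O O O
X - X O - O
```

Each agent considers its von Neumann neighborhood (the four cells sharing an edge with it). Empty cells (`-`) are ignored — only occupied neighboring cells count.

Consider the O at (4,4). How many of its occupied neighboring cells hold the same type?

1

Occupied neighbors of (4,4): (3,4)=O, (4,3)=X.
Same type (O): 1 of 2.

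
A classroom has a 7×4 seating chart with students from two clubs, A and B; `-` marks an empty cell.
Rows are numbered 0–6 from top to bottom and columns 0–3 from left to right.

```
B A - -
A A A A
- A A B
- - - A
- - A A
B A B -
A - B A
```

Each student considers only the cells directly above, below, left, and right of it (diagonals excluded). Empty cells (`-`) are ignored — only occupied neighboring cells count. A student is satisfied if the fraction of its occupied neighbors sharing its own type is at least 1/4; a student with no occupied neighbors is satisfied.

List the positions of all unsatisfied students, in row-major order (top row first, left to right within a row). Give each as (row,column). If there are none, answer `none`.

Row 0: (0,0)B 0/2 unhappy · (0,1)A 1/2 ok
Row 1: (1,0)A 1/2 ok · (1,1)A 4/4 ok · (1,2)A 3/3 ok · (1,3)A 1/2 ok
Row 2: (2,1)A 2/2 ok · (2,2)A 2/3 ok · (2,3)B 0/3 unhappy
Row 3: (3,3)A 1/2 ok
Row 4: (4,2)A 1/2 ok · (4,3)A 2/2 ok
Row 5: (5,0)B 0/2 unhappy · (5,1)A 0/2 unhappy · (5,2)B 1/3 ok
Row 6: (6,0)A 0/1 unhappy · (6,2)B 1/2 ok · (6,3)A 0/1 unhappy

(0,0), (2,3), (5,0), (5,1), (6,0), (6,3)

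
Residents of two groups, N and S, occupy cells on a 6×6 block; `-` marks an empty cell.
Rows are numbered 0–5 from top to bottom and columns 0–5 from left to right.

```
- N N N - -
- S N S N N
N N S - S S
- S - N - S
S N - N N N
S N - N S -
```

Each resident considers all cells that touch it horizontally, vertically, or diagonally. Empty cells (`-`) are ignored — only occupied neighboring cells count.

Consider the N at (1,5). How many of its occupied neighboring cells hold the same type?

Occupied neighbors of (1,5): (1,4)=N, (2,4)=S, (2,5)=S.
Same type (N): 1 of 3.

1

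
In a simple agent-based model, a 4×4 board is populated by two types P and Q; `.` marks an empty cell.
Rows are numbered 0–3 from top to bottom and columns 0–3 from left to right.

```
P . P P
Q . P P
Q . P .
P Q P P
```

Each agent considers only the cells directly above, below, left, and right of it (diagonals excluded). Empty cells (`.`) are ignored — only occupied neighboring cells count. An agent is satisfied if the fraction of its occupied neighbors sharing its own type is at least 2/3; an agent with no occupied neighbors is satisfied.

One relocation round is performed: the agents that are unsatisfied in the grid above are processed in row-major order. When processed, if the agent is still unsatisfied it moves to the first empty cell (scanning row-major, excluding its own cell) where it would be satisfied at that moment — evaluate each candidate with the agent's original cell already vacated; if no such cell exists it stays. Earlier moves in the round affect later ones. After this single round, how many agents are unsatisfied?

1

Initially unsatisfied (in order): (0,0), (1,0), (2,0), (3,0), (3,1).
  (0,0) → (0,1).
  (1,0): now satisfied by earlier moves; stays.
  (2,0): no empty cell satisfies it; stays.
  (3,0) → (1,1).
  (3,1) → (3,0).
Resulting grid:
. P P P
Q P P P
Q . P .
Q . P P
Unsatisfied now: (1,0).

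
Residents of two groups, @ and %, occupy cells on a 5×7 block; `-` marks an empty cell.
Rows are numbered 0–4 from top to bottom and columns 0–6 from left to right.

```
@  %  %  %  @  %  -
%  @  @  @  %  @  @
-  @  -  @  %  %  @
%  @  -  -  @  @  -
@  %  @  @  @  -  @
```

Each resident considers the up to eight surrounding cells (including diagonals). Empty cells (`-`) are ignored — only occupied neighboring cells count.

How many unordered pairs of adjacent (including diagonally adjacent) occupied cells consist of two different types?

35

Scan each occupied cell's neighbors to the right and below (and the two forward diagonals) so each pair is counted once.
Row 0: @(0,0)–%(0,1)≠ @(0,0)–%(1,0)≠ @(0,0)–@(1,1)= %(0,1)–%(0,2)= %(0,1)–@(1,1)≠ %(0,1)–@(1,2)≠ %(0,1)–%(1,0)= %(0,2)–%(0,3)= %(0,2)–@(1,2)≠ %(0,2)–@(1,3)≠ %(0,2)–@(1,1)≠ %(0,3)–@(0,4)≠ %(0,3)–@(1,3)≠ %(0,3)–%(1,4)= %(0,3)–@(1,2)≠ @(0,4)–%(0,5)≠ @(0,4)–%(1,4)≠ @(0,4)–@(1,5)= @(0,4)–@(1,3)= %(0,5)–@(1,5)≠ %(0,5)–@(1,6)≠ %(0,5)–%(1,4)=  → 14/22 unlike.
Row 1: %(1,0)–@(1,1)≠ %(1,0)–@(2,1)≠ @(1,1)–@(1,2)= @(1,1)–@(2,1)= @(1,2)–@(1,3)= @(1,2)–@(2,3)= @(1,2)–@(2,1)= @(1,3)–%(1,4)≠ @(1,3)–@(2,3)= @(1,3)–%(2,4)≠ %(1,4)–@(1,5)≠ %(1,4)–%(2,4)= %(1,4)–%(2,5)= %(1,4)–@(2,3)≠ @(1,5)–@(1,6)= @(1,5)–%(2,5)≠ @(1,5)–@(2,6)= @(1,5)–%(2,4)≠ @(1,6)–@(2,6)= @(1,6)–%(2,5)≠  → 9/20 unlike.
Row 2: @(2,1)–@(3,1)= @(2,1)–%(3,0)≠ @(2,3)–%(2,4)≠ @(2,3)–@(3,4)= %(2,4)–%(2,5)= %(2,4)–@(3,4)≠ %(2,4)–@(3,5)≠ %(2,5)–@(2,6)≠ %(2,5)–@(3,5)≠ %(2,5)–@(3,4)≠ @(2,6)–@(3,5)=  → 7/11 unlike.
Row 3: %(3,0)–@(3,1)≠ %(3,0)–@(4,0)≠ %(3,0)–%(4,1)= @(3,1)–%(4,1)≠ @(3,1)–@(4,2)= @(3,1)–@(4,0)= @(3,4)–@(3,5)= @(3,4)–@(4,4)= @(3,4)–@(4,3)= @(3,5)–@(4,6)= @(3,5)–@(4,4)=  → 3/11 unlike.
Row 4: @(4,0)–%(4,1)≠ %(4,1)–@(4,2)≠ @(4,2)–@(4,3)= @(4,3)–@(4,4)=  → 2/4 unlike.
Total adjacent occupied pairs: 68; unlike-type pairs: 35.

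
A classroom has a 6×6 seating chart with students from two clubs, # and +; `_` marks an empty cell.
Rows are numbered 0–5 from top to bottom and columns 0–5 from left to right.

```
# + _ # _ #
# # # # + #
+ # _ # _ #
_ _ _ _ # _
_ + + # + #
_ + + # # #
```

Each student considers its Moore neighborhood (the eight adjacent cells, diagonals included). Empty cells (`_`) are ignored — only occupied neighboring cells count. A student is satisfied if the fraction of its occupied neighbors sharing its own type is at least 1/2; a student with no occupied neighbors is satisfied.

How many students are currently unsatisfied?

Row 0: (0,0)# 2/3 ok · (0,1)+ 0/4 unhappy · (0,3)# 2/3 ok · (0,5)# 1/2 ok
Row 1: (1,0)# 3/5 ok · (1,1)# 4/6 ok · (1,2)# 5/6 ok · (1,3)# 3/4 ok · (1,4)+ 0/6 unhappy · (1,5)# 2/3 ok
Row 2: (2,0)+ 0/3 unhappy · (2,1)# 3/4 ok · (2,3)# 3/4 ok · (2,5)# 2/3 ok
Row 3: (3,4)# 4/5 ok
Row 4: (4,1)+ 3/3 ok · (4,2)+ 3/5 ok · (4,3)# 3/6 ok · (4,4)+ 0/6 unhappy · (4,5)# 3/4 ok
Row 5: (5,1)+ 3/3 ok · (5,2)+ 3/5 ok · (5,3)# 2/5 unhappy · (5,4)# 4/5 ok · (5,5)# 2/3 ok
Unsatisfied: (0,1), (1,4), (2,0), (4,4), (5,3) — 5 in total.

5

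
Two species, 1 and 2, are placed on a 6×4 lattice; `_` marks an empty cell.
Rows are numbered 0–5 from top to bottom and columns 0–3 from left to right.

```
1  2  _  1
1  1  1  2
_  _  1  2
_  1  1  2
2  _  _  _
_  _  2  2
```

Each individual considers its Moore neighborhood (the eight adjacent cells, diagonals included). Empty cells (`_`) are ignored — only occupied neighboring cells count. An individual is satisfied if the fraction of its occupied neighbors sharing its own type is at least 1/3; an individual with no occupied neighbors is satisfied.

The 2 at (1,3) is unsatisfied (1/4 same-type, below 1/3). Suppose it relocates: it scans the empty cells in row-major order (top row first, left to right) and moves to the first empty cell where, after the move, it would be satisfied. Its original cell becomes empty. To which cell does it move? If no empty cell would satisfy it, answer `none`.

(3,0)

Vacating (1,3). Empty cells in order:
  (0,2): 1/4 same-type → still unsatisfied.
  (2,0): 0/3 same-type → still unsatisfied.
  (2,1): 0/6 same-type → still unsatisfied.
  (3,0): 1/2 same-type → satisfied — stop here.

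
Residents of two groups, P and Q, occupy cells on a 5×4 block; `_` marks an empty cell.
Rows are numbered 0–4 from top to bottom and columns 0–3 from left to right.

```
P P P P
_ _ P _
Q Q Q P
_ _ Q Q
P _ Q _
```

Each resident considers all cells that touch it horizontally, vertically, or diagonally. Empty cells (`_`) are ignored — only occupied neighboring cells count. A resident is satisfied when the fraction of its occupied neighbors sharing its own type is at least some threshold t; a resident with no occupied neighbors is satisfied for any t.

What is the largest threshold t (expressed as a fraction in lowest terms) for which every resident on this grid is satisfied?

Row 0: (0,0)P 1/1 · (0,1)P 3/3 · (0,2)P 3/3 · (0,3)P 2/2
Row 1: (1,2)P 4/6
Row 2: (2,0)Q 1/1 · (2,1)Q 3/4 · (2,2)Q 3/5 · (2,3)P 1/4
Row 3: (3,2)Q 4/5 · (3,3)Q 3/4
Row 4: (4,0)P — no occupied neighbors · (4,2)Q 2/2
The smallest same-type fraction is 1/4 at (2,3), which reduces to 1/4. Any threshold above that leaves this resident unsatisfied.

1/4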